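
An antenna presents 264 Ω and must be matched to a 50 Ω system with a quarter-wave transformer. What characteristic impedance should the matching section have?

Z_qwt ≈ 115 Ω

Z_qwt = √(Z_0·R_L) = √(50 × 264) = √13200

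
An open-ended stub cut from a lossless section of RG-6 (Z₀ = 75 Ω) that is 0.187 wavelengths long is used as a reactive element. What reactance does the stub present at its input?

X_in ≈ -31.3 Ω (capacitive)

βl = 2π × 0.187 = 67.3°
tan(βl) = 2.39
For an open-ended stub, Z_in = −jZ_0·cot(βl) = −jZ_0/tan(βl)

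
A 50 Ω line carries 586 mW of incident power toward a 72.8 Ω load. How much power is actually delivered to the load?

Γ = (72.8 − 50)/(72.8 + 50) = 0.186
|Γ|² = 0.0345
P_refl = |Γ|²·P_inc = 20.2 mW, P_del = (1 − |Γ|²)·P_inc = 566 mW

P_delivered ≈ 566 mW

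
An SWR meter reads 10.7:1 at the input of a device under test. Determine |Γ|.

|Γ| ≈ 0.829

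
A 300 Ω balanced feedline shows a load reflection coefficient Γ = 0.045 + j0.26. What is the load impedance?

Z_L = Z_0·(1 + Γ)/(1 − Γ) = 300·(1.04 + j0.26)/(0.955 − j0.26)

Z_L ≈ 285 + j159 Ω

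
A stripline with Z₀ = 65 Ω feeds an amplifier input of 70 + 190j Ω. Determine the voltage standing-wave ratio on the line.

VSWR ≈ 9.84

Γ = (Z_L − Z_0)/(Z_L + Z_0) = (5 + j190)/(135 + j190)
|Γ| = 190/233 = 0.815
VSWR = (1 + |Γ|)/(1 − |Γ|) = 1.82/0.185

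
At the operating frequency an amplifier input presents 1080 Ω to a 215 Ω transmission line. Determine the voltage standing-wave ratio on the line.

Γ = (1080 − 215)/(1080 + 215) = 0.668
VSWR = (1 + 0.668)/(1 − 0.668)

VSWR ≈ 5.02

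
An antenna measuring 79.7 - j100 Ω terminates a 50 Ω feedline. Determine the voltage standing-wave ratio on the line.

Γ = (Z_L − Z_0)/(Z_L + Z_0) = (29.7 − j100)/(129.7 − j100)
|Γ| = 104/164 = 0.637
VSWR = (1 + |Γ|)/(1 − |Γ|) = 1.64/0.363

VSWR ≈ 4.51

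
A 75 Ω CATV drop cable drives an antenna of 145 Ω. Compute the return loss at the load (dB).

RL ≈ 9.95 dB

Γ = (145 − 75)/(145 + 75) = 0.318
RL = −20·log₁₀|Γ| = −20·log₁₀(0.318)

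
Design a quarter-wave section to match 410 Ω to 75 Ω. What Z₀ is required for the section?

Z_qwt ≈ 175 Ω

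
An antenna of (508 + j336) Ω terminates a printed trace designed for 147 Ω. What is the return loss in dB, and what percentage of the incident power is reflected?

Γ = (361 + j336)/(655 + j336), |Γ| = 0.67
RL = −20·log₁₀(0.67) = 3.48 dB
P_refl/P_inc = |Γ|² = 0.449

RL ≈ 3.48 dB; 44.9% of incident power reflected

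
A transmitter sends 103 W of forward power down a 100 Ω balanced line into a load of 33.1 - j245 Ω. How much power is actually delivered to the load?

P_delivered ≈ 17.5 W

|Γ| = |(-66.9 − j245)/(133.1 − j245)| = 0.911
|Γ|² = 0.83
P_refl = |Γ|²·P_inc = 85.5 W, P_del = (1 − |Γ|²)·P_inc = 17.5 W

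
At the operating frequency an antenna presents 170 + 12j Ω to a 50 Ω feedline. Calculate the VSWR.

Γ = (Z_L − Z_0)/(Z_L + Z_0) = (120 + j12)/(220 + j12)
|Γ| = 121/220 = 0.547
VSWR = (1 + |Γ|)/(1 − |Γ|) = 1.55/0.453

VSWR ≈ 3.42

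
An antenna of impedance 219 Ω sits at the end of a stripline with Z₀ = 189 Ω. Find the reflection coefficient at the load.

Γ = (Z_L − Z_0)/(Z_L + Z_0) = (219 − 189)/(219 + 189) = 30/408

Γ = 0.0735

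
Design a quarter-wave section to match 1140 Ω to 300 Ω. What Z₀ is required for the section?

Z_qwt = √(Z_0·R_L) = √(300 × 1140) = √342000

Z_qwt ≈ 585 Ω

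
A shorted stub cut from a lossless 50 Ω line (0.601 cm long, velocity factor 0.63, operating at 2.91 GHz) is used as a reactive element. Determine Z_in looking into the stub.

Z_in ≈ +j32.9 Ω

λ = v/f = 0.63·c / 2.91 GHz = 0.0649 m
βl = 2π·l/λ = 2π × 0.0925 = 33.3°
tan(βl) = 0.657
For a shorted stub, Z_in = jZ_0·tan(βl)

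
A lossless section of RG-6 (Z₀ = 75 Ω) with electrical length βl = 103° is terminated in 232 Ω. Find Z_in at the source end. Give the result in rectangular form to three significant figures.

Z_in ≈ 25.4 + j15.4 Ω

tan(βl) = tan(103°) = -4.33
Z_in = Z_0·(Z_L + jZ_0·tanβl)/(Z_0 + jZ_L·tanβl)
     = 75·(232 − j325)/(75 − j1000)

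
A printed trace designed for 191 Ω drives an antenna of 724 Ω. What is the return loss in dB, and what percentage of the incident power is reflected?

Γ = (724 − 191)/(724 + 191) = 0.583
RL = −20·log₁₀(0.583) = 4.69 dB
P_refl/P_inc = |Γ|² = 0.339

RL ≈ 4.69 dB; 33.9% of incident power reflected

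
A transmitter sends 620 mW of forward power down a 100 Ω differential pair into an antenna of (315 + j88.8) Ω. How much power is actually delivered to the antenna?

P_delivered ≈ 434 mW

|Γ| = |(215 + j88.8)/(415 + j88.8)| = 0.548
|Γ|² = 0.3
P_refl = |Γ|²·P_inc = 186 mW, P_del = (1 − |Γ|²)·P_inc = 434 mW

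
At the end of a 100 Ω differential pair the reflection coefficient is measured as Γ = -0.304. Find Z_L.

Z_L = Z_0·(1 + Γ)/(1 − Γ) = 100·(0.696)/(1.3)

Z_L ≈ 53.4 Ω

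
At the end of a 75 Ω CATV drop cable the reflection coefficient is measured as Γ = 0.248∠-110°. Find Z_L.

Z_L ≈ 57.2 − j28.4 Ω

Z_L = Z_0·(1 + Γ)/(1 − Γ) = 75·(0.915 − j0.233)/(1.08 + j0.233)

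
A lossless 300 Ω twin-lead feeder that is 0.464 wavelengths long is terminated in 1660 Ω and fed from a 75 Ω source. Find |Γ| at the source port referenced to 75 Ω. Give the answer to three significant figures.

|Γ| ≈ 0.91

βl = 2π × 0.464 = 167°
tan(βl) = -0.23
Z_in = Z_0·(Z_L + jZ_0·tanβl)/(Z_0 + jZ_L·tanβl) = 667 + j780 Ω
Γ_s = (Z_in − Z_s)/(Z_in + Z_s) = (592 + j780)/(742 + j780), |Γ_s| = 0.91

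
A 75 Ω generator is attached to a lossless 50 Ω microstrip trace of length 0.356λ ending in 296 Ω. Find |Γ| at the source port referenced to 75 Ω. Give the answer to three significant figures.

|Γ| ≈ 0.751

βl = 2π × 0.356 = 128°
tan(βl) = -1.27
Z_in = Z_0·(Z_L + jZ_0·tanβl)/(Z_0 + jZ_L·tanβl) = 13.4 + j37.5 Ω
Γ_s = (Z_in − Z_s)/(Z_in + Z_s) = (-61.6 + j37.5)/(88.4 + j37.5), |Γ_s| = 0.751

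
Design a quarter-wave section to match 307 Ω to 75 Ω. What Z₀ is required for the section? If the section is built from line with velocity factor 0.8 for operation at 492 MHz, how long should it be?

Z_qwt ≈ 152 Ω; length ≈ 12.2 cm

Z_qwt = √(Z_0·R_L) = √(75 × 307) = √23020
λ = 0.8·c/f = 0.488 m, so l = λ/4 = 0.122 m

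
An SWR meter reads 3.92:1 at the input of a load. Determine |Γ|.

|Γ| ≈ 0.593

|Γ| = (S − 1)/(S + 1) = (3.92 − 1)/(3.92 + 1) = 2.92/4.92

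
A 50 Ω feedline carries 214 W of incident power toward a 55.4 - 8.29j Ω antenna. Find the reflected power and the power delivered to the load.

|Γ| = |(5.4 − j8.29)/(105.4 − j8.29)| = 0.0936
|Γ|² = 0.00876
P_refl = |Γ|²·P_inc = 1.87 W, P_del = (1 − |Γ|²)·P_inc = 212 W

P_reflected ≈ 1.87 W; P_delivered ≈ 212 W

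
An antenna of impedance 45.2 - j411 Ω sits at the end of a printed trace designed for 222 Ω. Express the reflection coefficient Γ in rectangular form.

Γ ≈ 0.506 − j0.759

Γ = (Z_L − Z_0)/(Z_L + Z_0) = (-176.8 − j411)/(267.2 − j411)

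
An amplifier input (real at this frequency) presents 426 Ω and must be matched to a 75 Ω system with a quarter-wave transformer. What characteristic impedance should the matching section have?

Z_qwt ≈ 179 Ω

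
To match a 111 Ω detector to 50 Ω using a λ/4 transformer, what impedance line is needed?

Z_qwt ≈ 74.5 Ω

Z_qwt = √(Z_0·R_L) = √(50 × 111) = √5550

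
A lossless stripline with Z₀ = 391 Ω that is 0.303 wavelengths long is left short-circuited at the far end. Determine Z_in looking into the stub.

Z_in ≈ −j1130 Ω

βl = 2π × 0.303 = 109°
tan(βl) = -2.89
For a short-circuited stub, Z_in = jZ_0·tan(βl)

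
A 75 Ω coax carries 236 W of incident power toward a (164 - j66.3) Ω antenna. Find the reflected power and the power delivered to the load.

|Γ| = |(89 − j66.3)/(239 − j66.3)| = 0.447
|Γ|² = 0.2
P_refl = |Γ|²·P_inc = 47.3 W, P_del = (1 − |Γ|²)·P_inc = 189 W

P_reflected ≈ 47.3 W; P_delivered ≈ 189 W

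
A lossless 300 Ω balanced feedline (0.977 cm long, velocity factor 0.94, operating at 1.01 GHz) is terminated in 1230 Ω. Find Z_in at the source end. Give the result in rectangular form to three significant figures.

λ = v/f = 0.94·c / 1.01 GHz = 0.279 m
βl = 2π·l/λ = 2π × 0.035 = 12.6°
tan(βl) = tan(12.6°) = 0.223
Z_in = Z_0·(Z_L + jZ_0·tanβl)/(Z_0 + jZ_L·tanβl)
     = 300·(1230 + j67)/(300 + j275)

Z_in ≈ 702 − j576 Ω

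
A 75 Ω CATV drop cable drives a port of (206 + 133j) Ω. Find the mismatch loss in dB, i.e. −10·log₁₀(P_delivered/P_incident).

Γ = (131 + j133)/(281 + j133), |Γ| = 0.6
|Γ|² = 0.361, so P_del/P_inc = 1 − |Γ|² = 0.639
ML = −10·log₁₀(1 − |Γ|²)

mismatch loss ≈ 1.94 dB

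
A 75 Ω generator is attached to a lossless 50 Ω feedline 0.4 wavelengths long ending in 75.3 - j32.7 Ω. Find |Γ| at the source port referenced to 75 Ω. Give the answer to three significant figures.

|Γ| ≈ 0.202

βl = 2π × 0.4 = 144°
tan(βl) = -0.727
Z_in = Z_0·(Z_L + jZ_0·tanβl)/(Z_0 + jZ_L·tanβl) = 78.1 + j31.3 Ω
Γ_s = (Z_in − Z_s)/(Z_in + Z_s) = (3.12 + j31.3)/(153 + j31.3), |Γ_s| = 0.202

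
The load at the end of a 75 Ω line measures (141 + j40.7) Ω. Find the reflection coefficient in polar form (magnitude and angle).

Γ ≈ 0.353 ∠ 21°

Γ = (Z_L − Z_0)/(Z_L + Z_0) = (66 + j40.7)/(216 + j40.7)
|Γ| = 77.5/220 = 0.353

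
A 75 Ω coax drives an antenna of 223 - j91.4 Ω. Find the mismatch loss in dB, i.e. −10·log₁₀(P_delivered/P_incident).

Γ = (148 − j91.4)/(298 − j91.4), |Γ| = 0.558
|Γ|² = 0.311, so P_del/P_inc = 1 − |Γ|² = 0.689
ML = −10·log₁₀(1 − |Γ|²)

mismatch loss ≈ 1.62 dB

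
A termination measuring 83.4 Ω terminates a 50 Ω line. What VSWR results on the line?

For a purely resistive load, VSWR = R_L/Z_0 or Z_0/R_L (whichever > 1) = 83.4/50

VSWR ≈ 1.67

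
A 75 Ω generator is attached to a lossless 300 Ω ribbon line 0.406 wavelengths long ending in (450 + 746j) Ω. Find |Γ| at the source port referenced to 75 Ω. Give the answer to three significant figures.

βl = 2π × 0.406 = 146°
tan(βl) = -0.67
Z_in = Z_0·(Z_L + jZ_0·tanβl)/(Z_0 + jZ_L·tanβl) = 80.3 + j235 Ω
Γ_s = (Z_in − Z_s)/(Z_in + Z_s) = (5.28 + j235)/(155 + j235), |Γ_s| = 0.834

|Γ| ≈ 0.834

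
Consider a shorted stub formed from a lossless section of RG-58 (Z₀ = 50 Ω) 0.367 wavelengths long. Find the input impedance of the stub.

Z_in ≈ −j55.3 Ω

βl = 2π × 0.367 = 132°
tan(βl) = -1.11
For a shorted stub, Z_in = jZ_0·tan(βl)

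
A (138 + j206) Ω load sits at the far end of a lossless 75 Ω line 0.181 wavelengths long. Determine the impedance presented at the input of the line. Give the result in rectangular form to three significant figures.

Z_in ≈ 19.5 − j58.9 Ω

βl = 2π × 0.181 = 65.2°
tan(βl) = tan(65.2°) = 2.16
Z_in = Z_0·(Z_L + jZ_0·tanβl)/(Z_0 + jZ_L·tanβl)
     = 75·(138 + j368)/(-370 + j298)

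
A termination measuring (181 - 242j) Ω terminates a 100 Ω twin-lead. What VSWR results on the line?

VSWR ≈ 5.41

Γ = (Z_L − Z_0)/(Z_L + Z_0) = (81 − j242)/(281 − j242)
|Γ| = 255/371 = 0.688
VSWR = (1 + |Γ|)/(1 − |Γ|) = 1.69/0.312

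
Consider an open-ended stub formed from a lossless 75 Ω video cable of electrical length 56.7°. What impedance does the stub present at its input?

Z_in ≈ −j49.3 Ω

tan(βl) = 1.52
For an open-ended stub, Z_in = −jZ_0·cot(βl) = −jZ_0/tan(βl)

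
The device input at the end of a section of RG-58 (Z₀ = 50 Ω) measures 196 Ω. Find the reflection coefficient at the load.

Γ = 0.593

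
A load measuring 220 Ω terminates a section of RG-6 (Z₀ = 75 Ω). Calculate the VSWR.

VSWR ≈ 2.93

Γ = (220 − 75)/(220 + 75) = 0.492
VSWR = (1 + 0.492)/(1 − 0.492)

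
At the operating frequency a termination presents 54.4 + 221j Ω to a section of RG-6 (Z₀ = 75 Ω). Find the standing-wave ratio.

Γ = (Z_L − Z_0)/(Z_L + Z_0) = (-20.6 + j221)/(129.4 + j221)
|Γ| = 222/256 = 0.867
VSWR = (1 + |Γ|)/(1 − |Γ|) = 1.87/0.133

VSWR ≈ 14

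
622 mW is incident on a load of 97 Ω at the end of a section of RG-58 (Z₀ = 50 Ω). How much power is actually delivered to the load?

P_delivered ≈ 558 mW

Γ = (97 − 50)/(97 + 50) = 0.32
|Γ|² = 0.102
P_refl = |Γ|²·P_inc = 63.6 mW, P_del = (1 − |Γ|²)·P_inc = 558 mW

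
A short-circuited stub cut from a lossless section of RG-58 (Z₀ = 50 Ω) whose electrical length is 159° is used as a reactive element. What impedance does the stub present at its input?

tan(βl) = -0.384
For a short-circuited stub, Z_in = jZ_0·tan(βl)

Z_in ≈ −j19.2 Ω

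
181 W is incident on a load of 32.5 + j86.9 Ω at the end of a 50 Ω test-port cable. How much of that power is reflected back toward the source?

|Γ| = |(-17.5 + j86.9)/(82.5 + j86.9)| = 0.74
|Γ|² = 0.547
P_refl = |Γ|²·P_inc = 99.1 W, P_del = (1 − |Γ|²)·P_inc = 81.9 W

P_reflected ≈ 99.1 W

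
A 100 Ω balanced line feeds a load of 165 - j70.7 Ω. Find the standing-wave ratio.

Γ = (Z_L − Z_0)/(Z_L + Z_0) = (65 − j70.7)/(265 − j70.7)
|Γ| = 96/274 = 0.35
VSWR = (1 + |Γ|)/(1 − |Γ|) = 1.35/0.65

VSWR ≈ 2.08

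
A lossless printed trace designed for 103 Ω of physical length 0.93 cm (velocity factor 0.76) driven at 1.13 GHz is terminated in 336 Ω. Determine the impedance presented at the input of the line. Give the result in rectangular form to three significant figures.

Z_in ≈ 188 − j152 Ω

λ = v/f = 0.76·c / 1.13 GHz = 0.202 m
βl = 2π·l/λ = 2π × 0.0461 = 16.6°
tan(βl) = tan(16.6°) = 0.298
Z_in = Z_0·(Z_L + jZ_0·tanβl)/(Z_0 + jZ_L·tanβl)
     = 103·(336 + j30.7)/(103 + j100)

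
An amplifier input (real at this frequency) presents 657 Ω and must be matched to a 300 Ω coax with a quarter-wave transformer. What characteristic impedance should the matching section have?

Z_qwt = √(Z_0·R_L) = √(300 × 657) = √197100

Z_qwt ≈ 444 Ω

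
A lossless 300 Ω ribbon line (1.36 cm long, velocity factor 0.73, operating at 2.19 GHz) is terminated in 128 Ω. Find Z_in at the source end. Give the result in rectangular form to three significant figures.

λ = v/f = 0.73·c / 2.19 GHz = 0.1 m
βl = 2π·l/λ = 2π × 0.136 = 49°
tan(βl) = tan(49°) = 1.15
Z_in = Z_0·(Z_L + jZ_0·tanβl)/(Z_0 + jZ_L·tanβl)
     = 300·(128 + j345)/(300 + j147)

Z_in ≈ 239 + j227 Ω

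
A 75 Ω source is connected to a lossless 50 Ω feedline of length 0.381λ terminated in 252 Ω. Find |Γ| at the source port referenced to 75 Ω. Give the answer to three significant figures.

|Γ| ≈ 0.684

βl = 2π × 0.381 = 137°
tan(βl) = -0.927
Z_in = Z_0·(Z_L + jZ_0·tanβl)/(Z_0 + jZ_L·tanβl) = 20.5 + j49.5 Ω
Γ_s = (Z_in − Z_s)/(Z_in + Z_s) = (-54.5 + j49.5)/(95.5 + j49.5), |Γ_s| = 0.684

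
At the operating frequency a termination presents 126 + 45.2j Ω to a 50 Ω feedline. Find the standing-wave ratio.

VSWR ≈ 2.9

Γ = (Z_L − Z_0)/(Z_L + Z_0) = (76 + j45.2)/(176 + j45.2)
|Γ| = 88.4/182 = 0.487
VSWR = (1 + |Γ|)/(1 − |Γ|) = 1.49/0.513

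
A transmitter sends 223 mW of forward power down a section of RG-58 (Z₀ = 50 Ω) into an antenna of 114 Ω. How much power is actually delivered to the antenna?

P_delivered ≈ 189 mW

Γ = (114 − 50)/(114 + 50) = 0.39
|Γ|² = 0.152
P_refl = |Γ|²·P_inc = 34 mW, P_del = (1 − |Γ|²)·P_inc = 189 mW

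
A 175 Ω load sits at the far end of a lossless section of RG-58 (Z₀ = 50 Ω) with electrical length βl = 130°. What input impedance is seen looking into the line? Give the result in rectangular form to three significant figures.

tan(βl) = tan(130°) = -1.19
Z_in = Z_0·(Z_L + jZ_0·tanβl)/(Z_0 + jZ_L·tanβl)
     = 50·(175 − j59.6)/(50 − j209)

Z_in ≈ 23 + j36.4 Ω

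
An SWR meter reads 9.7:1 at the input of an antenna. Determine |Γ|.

|Γ| ≈ 0.813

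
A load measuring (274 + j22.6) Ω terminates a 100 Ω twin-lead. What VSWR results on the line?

VSWR ≈ 2.76

Γ = (Z_L − Z_0)/(Z_L + Z_0) = (174 + j22.6)/(374 + j22.6)
|Γ| = 175/375 = 0.468
VSWR = (1 + |Γ|)/(1 − |Γ|) = 1.47/0.532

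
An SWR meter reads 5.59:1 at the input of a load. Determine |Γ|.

|Γ| ≈ 0.697

|Γ| = (S − 1)/(S + 1) = (5.59 − 1)/(5.59 + 1) = 4.59/6.59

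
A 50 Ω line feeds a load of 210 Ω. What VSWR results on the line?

VSWR ≈ 4.2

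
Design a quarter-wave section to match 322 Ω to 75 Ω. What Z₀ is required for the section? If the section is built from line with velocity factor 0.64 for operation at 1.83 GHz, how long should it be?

Z_qwt ≈ 155 Ω; length ≈ 2.62 cm

Z_qwt = √(Z_0·R_L) = √(75 × 322) = √24150
λ = 0.64·c/f = 0.105 m, so l = λ/4 = 0.0262 m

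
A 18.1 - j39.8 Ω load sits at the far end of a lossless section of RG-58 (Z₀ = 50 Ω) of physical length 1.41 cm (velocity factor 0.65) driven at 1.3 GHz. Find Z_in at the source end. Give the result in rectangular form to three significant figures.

λ = v/f = 0.65·c / 1.3 GHz = 0.15 m
βl = 2π·l/λ = 2π × 0.094 = 33.8°
tan(βl) = tan(33.8°) = 0.67
Z_in = Z_0·(Z_L + jZ_0·tanβl)/(Z_0 + jZ_L·tanβl)
     = 50·(18.1 − j6.28)/(76.7 + j12.1)

Z_in ≈ 10.9 − j5.81 Ω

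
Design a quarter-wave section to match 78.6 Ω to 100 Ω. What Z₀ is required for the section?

Z_qwt ≈ 88.7 Ω

Z_qwt = √(Z_0·R_L) = √(100 × 78.6) = √7860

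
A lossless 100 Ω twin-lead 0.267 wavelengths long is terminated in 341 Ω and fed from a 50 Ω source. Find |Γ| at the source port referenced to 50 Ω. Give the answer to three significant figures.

|Γ| ≈ 0.282

βl = 2π × 0.267 = 96.1°
tan(βl) = -9.33
Z_in = Z_0·(Z_L + jZ_0·tanβl)/(Z_0 + jZ_L·tanβl) = 29.6 + j9.79 Ω
Γ_s = (Z_in − Z_s)/(Z_in + Z_s) = (-20.4 + j9.79)/(79.6 + j9.79), |Γ_s| = 0.282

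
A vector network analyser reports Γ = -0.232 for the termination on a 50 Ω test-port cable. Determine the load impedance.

Z_L = Z_0·(1 + Γ)/(1 − Γ) = 50·(0.768)/(1.23)

Z_L ≈ 31.2 Ω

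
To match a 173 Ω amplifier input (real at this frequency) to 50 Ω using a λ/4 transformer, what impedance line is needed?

Z_qwt ≈ 93 Ω

Z_qwt = √(Z_0·R_L) = √(50 × 173) = √8650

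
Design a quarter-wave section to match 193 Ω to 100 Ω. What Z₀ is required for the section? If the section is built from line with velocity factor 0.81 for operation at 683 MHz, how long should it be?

Z_qwt = √(Z_0·R_L) = √(100 × 193) = √19300
λ = 0.81·c/f = 0.356 m, so l = λ/4 = 0.0889 m

Z_qwt ≈ 139 Ω; length ≈ 8.89 cm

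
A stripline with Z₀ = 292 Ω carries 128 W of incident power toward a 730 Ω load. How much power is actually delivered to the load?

P_delivered ≈ 104 W

Γ = (730 − 292)/(730 + 292) = 0.429
|Γ|² = 0.184
P_refl = |Γ|²·P_inc = 23.5 W, P_del = (1 − |Γ|²)·P_inc = 104 W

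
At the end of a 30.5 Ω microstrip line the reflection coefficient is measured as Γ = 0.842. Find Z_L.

Z_L = Z_0·(1 + Γ)/(1 − Γ) = 30.5·(1.84)/(0.158)

Z_L ≈ 356 Ω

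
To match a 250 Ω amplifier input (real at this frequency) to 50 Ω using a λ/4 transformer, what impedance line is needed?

Z_qwt = √(Z_0·R_L) = √(50 × 250) = √12500

Z_qwt ≈ 112 Ω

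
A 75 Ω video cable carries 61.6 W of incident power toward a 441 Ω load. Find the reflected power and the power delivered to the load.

P_reflected ≈ 31 W; P_delivered ≈ 30.6 W

Γ = (441 − 75)/(441 + 75) = 0.709
|Γ|² = 0.503
P_refl = |Γ|²·P_inc = 31 W, P_del = (1 − |Γ|²)·P_inc = 30.6 W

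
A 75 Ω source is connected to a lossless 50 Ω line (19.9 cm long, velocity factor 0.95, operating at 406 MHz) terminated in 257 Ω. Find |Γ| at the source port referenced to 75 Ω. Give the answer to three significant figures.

λ = v/f = 0.95·c / 406 MHz = 0.702 m
βl = 2π·l/λ = 2π × 0.283 = 102°
tan(βl) = -4.68
Z_in = Z_0·(Z_L + jZ_0·tanβl)/(Z_0 + jZ_L·tanβl) = 10.2 + j10.3 Ω
Γ_s = (Z_in − Z_s)/(Z_in + Z_s) = (-64.8 + j10.3)/(85.2 + j10.3), |Γ_s| = 0.765

|Γ| ≈ 0.765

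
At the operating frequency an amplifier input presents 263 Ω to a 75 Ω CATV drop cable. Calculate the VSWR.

VSWR ≈ 3.51

Γ = (263 − 75)/(263 + 75) = 0.556
VSWR = (1 + 0.556)/(1 − 0.556)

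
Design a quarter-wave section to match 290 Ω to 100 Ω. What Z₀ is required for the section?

Z_qwt = √(Z_0·R_L) = √(100 × 290) = √29000

Z_qwt ≈ 170 Ω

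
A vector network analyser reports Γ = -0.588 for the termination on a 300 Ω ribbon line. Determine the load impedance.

Z_L = Z_0·(1 + Γ)/(1 − Γ) = 300·(0.412)/(1.59)

Z_L ≈ 77.8 Ω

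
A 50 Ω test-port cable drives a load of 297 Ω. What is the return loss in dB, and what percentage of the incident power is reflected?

Γ = (297 − 50)/(297 + 50) = 0.712
RL = −20·log₁₀(0.712) = 2.95 dB
P_refl/P_inc = |Γ|² = 0.507

RL ≈ 2.95 dB; 50.7% of incident power reflected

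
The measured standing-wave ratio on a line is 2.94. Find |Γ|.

|Γ| ≈ 0.492

|Γ| = (S − 1)/(S + 1) = (2.94 − 1)/(2.94 + 1) = 1.94/3.94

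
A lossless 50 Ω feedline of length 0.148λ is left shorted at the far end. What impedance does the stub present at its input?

βl = 2π × 0.148 = 53.3°
tan(βl) = 1.34
For a shorted stub, Z_in = jZ_0·tan(βl)

Z_in ≈ +j67 Ω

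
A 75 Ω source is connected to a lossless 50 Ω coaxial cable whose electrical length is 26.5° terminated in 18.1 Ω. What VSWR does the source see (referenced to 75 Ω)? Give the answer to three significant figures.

tan(βl) = 0.499
Z_in = Z_0·(Z_L + jZ_0·tanβl)/(Z_0 + jZ_L·tanβl) = 21.9 + j21 Ω
Γ_s = (Z_in − Z_s)/(Z_in + Z_s) = (-53.1 + j21)/(96.9 + j21), |Γ_s| = 0.576
VSWR = (1 + |Γ_s|)/(1 − |Γ_s|)

VSWR ≈ 3.72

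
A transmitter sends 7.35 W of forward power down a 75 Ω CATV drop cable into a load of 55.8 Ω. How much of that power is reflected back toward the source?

P_reflected ≈ 0.158 W

Γ = (55.8 − 75)/(55.8 + 75) = -0.147
|Γ|² = 0.0215
P_refl = |Γ|²·P_inc = 0.158 W, P_del = (1 − |Γ|²)·P_inc = 7.19 W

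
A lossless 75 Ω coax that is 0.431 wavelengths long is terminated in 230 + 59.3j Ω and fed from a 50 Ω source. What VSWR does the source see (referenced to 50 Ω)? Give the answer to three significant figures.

βl = 2π × 0.431 = 155°
tan(βl) = -0.463
Z_in = Z_0·(Z_L + jZ_0·tanβl)/(Z_0 + jZ_L·tanβl) = 72 + j92.8 Ω
Γ_s = (Z_in − Z_s)/(Z_in + Z_s) = (22 + j92.8)/(122 + j92.8), |Γ_s| = 0.622
VSWR = (1 + |Γ_s|)/(1 − |Γ_s|)

VSWR ≈ 4.29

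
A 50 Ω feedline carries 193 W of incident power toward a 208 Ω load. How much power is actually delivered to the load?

Γ = (208 − 50)/(208 + 50) = 0.612
|Γ|² = 0.375
P_refl = |Γ|²·P_inc = 72.4 W, P_del = (1 − |Γ|²)·P_inc = 121 W

P_delivered ≈ 121 W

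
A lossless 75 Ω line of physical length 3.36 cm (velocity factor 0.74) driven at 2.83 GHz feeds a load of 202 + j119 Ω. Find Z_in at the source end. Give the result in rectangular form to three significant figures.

Z_in ≈ 51.7 + j84.9 Ω

λ = v/f = 0.74·c / 2.83 GHz = 0.0784 m
βl = 2π·l/λ = 2π × 0.428 = 154°
tan(βl) = tan(154°) = -0.483
Z_in = Z_0·(Z_L + jZ_0·tanβl)/(Z_0 + jZ_L·tanβl)
     = 75·(202 + j82.7)/(133 − j97.7)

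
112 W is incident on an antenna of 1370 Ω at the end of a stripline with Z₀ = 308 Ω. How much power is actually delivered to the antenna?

P_delivered ≈ 67.1 W

Γ = (1370 − 308)/(1370 + 308) = 0.633
|Γ|² = 0.401
P_refl = |Γ|²·P_inc = 44.9 W, P_del = (1 − |Γ|²)·P_inc = 67.1 W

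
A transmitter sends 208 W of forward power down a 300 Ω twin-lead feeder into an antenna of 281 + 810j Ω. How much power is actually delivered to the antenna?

|Γ| = |(-19 + j810)/(581 + j810)| = 0.813
|Γ|² = 0.661
P_refl = |Γ|²·P_inc = 137 W, P_del = (1 − |Γ|²)·P_inc = 70.6 W

P_delivered ≈ 70.6 W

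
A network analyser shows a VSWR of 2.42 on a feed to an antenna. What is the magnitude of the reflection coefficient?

|Γ| ≈ 0.415

|Γ| = (S − 1)/(S + 1) = (2.42 − 1)/(2.42 + 1) = 1.42/3.42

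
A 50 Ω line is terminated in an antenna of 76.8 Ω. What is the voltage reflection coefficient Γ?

Γ = (Z_L − Z_0)/(Z_L + Z_0) = (76.8 − 50)/(76.8 + 50) = 26.8/126.8

Γ = 0.211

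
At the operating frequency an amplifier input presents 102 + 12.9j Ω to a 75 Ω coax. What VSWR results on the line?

VSWR ≈ 1.41

Γ = (Z_L − Z_0)/(Z_L + Z_0) = (27 + j12.9)/(177 + j12.9)
|Γ| = 29.9/177 = 0.169
VSWR = (1 + |Γ|)/(1 − |Γ|) = 1.17/0.831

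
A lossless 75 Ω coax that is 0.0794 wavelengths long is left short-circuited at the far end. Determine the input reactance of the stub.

X_in ≈ 40.9 Ω (inductive)

βl = 2π × 0.0794 = 28.6°
tan(βl) = 0.545
For a short-circuited stub, Z_in = jZ_0·tan(βl)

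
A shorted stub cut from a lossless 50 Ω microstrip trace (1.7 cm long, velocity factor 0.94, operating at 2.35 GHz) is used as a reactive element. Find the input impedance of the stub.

Z_in ≈ +j61.7 Ω

λ = v/f = 0.94·c / 2.35 GHz = 0.12 m
βl = 2π·l/λ = 2π × 0.142 = 51°
tan(βl) = 1.23
For a shorted stub, Z_in = jZ_0·tan(βl)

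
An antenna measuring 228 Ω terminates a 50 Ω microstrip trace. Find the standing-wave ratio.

VSWR ≈ 4.56

For a purely resistive load, VSWR = R_L/Z_0 or Z_0/R_L (whichever > 1) = 228/50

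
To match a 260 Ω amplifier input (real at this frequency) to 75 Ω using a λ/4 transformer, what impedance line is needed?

Z_qwt = √(Z_0·R_L) = √(75 × 260) = √19500

Z_qwt ≈ 140 Ω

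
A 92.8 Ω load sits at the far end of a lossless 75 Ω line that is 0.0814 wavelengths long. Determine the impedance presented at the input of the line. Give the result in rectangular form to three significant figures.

Z_in ≈ 82.3 − j15.1 Ω

βl = 2π × 0.0814 = 29.3°
tan(βl) = tan(29.3°) = 0.561
Z_in = Z_0·(Z_L + jZ_0·tanβl)/(Z_0 + jZ_L·tanβl)
     = 75·(92.8 + j42.1)/(75 + j52.1)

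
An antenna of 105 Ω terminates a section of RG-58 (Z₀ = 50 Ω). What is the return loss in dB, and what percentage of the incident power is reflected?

Γ = (105 − 50)/(105 + 50) = 0.355
RL = −20·log₁₀(0.355) = 9 dB
P_refl/P_inc = |Γ|² = 0.126

RL ≈ 9 dB; 12.6% of incident power reflected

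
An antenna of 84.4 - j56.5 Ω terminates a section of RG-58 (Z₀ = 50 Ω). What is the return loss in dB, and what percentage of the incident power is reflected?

RL ≈ 6.86 dB; 20.6% of incident power reflected

Γ = (34.4 − j56.5)/(134.4 − j56.5), |Γ| = 0.454
RL = −20·log₁₀(0.454) = 6.86 dB
P_refl/P_inc = |Γ|² = 0.206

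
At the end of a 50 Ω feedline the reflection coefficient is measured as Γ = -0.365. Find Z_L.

Z_L = Z_0·(1 + Γ)/(1 − Γ) = 50·(0.635)/(1.36)

Z_L ≈ 23.3 Ω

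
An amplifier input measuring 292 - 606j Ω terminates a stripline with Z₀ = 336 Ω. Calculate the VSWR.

Γ = (Z_L − Z_0)/(Z_L + Z_0) = (-44 − j606)/(628 − j606)
|Γ| = 608/873 = 0.696
VSWR = (1 + |Γ|)/(1 − |Γ|) = 1.7/0.304

VSWR ≈ 5.58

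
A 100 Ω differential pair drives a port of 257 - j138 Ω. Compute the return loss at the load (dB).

RL ≈ 5.25 dB

Γ = (157 − j138)/(357 − j138), |Γ| = 0.546
RL = −20·log₁₀|Γ| = −20·log₁₀(0.546)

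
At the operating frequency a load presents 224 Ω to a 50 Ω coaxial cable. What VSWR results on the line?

VSWR ≈ 4.48

For a purely resistive load, VSWR = R_L/Z_0 or Z_0/R_L (whichever > 1) = 224/50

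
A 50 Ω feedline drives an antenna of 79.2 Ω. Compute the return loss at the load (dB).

RL ≈ 12.9 dB

Γ = (79.2 − 50)/(79.2 + 50) = 0.226
RL = −20·log₁₀|Γ| = −20·log₁₀(0.226)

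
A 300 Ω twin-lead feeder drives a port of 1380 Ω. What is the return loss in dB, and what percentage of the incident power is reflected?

Γ = (1380 − 300)/(1380 + 300) = 0.643
RL = −20·log₁₀(0.643) = 3.84 dB
P_refl/P_inc = |Γ|² = 0.413

RL ≈ 3.84 dB; 41.3% of incident power reflected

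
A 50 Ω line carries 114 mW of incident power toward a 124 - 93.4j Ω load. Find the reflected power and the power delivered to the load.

P_reflected ≈ 41.5 mW; P_delivered ≈ 72.5 mW

|Γ| = |(74 − j93.4)/(174 − j93.4)| = 0.603
|Γ|² = 0.364
P_refl = |Γ|²·P_inc = 41.5 mW, P_del = (1 − |Γ|²)·P_inc = 72.5 mW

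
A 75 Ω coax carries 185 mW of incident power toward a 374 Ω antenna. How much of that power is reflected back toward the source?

Γ = (374 − 75)/(374 + 75) = 0.666
|Γ|² = 0.443
P_refl = |Γ|²·P_inc = 82 mW, P_del = (1 − |Γ|²)·P_inc = 103 mW

P_reflected ≈ 82 mW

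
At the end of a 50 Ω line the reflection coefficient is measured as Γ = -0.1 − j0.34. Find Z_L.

Z_L ≈ 33 − j25.6 Ω

Z_L = Z_0·(1 + Γ)/(1 − Γ) = 50·(0.9 − j0.34)/(1.1 + j0.34)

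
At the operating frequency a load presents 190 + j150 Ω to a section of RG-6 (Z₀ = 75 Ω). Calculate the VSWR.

Γ = (Z_L − Z_0)/(Z_L + Z_0) = (115 + j150)/(265 + j150)
|Γ| = 189/305 = 0.621
VSWR = (1 + |Γ|)/(1 − |Γ|) = 1.62/0.379

VSWR ≈ 4.27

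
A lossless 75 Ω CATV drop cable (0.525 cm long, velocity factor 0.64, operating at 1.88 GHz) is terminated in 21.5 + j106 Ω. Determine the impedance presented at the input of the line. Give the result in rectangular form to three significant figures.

λ = v/f = 0.64·c / 1.88 GHz = 0.102 m
βl = 2π·l/λ = 2π × 0.0514 = 18.5°
tan(βl) = tan(18.5°) = 0.335
Z_in = Z_0·(Z_L + jZ_0·tanβl)/(Z_0 + jZ_L·tanβl)
     = 75·(21.5 + j131)/(39.5 + j7.2)

Z_in ≈ 83.3 + j234 Ω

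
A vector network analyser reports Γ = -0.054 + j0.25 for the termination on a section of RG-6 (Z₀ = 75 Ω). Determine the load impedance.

Z_L = Z_0·(1 + Γ)/(1 − Γ) = 75·(0.946 + j0.25)/(1.05 − j0.25)

Z_L ≈ 59.7 + j32 Ω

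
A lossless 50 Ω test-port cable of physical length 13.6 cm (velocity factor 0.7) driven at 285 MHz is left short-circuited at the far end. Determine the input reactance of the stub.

X_in ≈ 115 Ω (inductive)

λ = v/f = 0.7·c / 285 MHz = 0.737 m
βl = 2π·l/λ = 2π × 0.185 = 66.4°
tan(βl) = 2.29
For a short-circuited stub, Z_in = jZ_0·tan(βl)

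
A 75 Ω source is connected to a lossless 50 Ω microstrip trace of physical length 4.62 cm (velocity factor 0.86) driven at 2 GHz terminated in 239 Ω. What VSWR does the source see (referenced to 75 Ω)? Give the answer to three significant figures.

λ = v/f = 0.86·c / 2 GHz = 0.129 m
βl = 2π·l/λ = 2π × 0.358 = 129°
tan(βl) = -1.24
Z_in = Z_0·(Z_L + jZ_0·tanβl)/(Z_0 + jZ_L·tanβl) = 16.8 + j37.5 Ω
Γ_s = (Z_in − Z_s)/(Z_in + Z_s) = (-58.2 + j37.5)/(91.8 + j37.5), |Γ_s| = 0.698
VSWR = (1 + |Γ_s|)/(1 − |Γ_s|)

VSWR ≈ 5.63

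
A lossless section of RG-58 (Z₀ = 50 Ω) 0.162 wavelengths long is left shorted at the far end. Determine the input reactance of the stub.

βl = 2π × 0.162 = 58.3°
tan(βl) = 1.62
For a shorted stub, Z_in = jZ_0·tan(βl)

X_in ≈ 81 Ω (inductive)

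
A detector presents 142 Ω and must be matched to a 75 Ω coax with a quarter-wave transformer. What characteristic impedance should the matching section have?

Z_qwt ≈ 103 Ω

Z_qwt = √(Z_0·R_L) = √(75 × 142) = √10650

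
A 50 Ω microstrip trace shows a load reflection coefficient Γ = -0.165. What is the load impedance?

Z_L = Z_0·(1 + Γ)/(1 − Γ) = 50·(0.835)/(1.17)

Z_L ≈ 35.8 Ω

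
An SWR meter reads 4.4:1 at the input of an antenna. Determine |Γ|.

|Γ| ≈ 0.63

|Γ| = (S − 1)/(S + 1) = (4.4 − 1)/(4.4 + 1) = 3.4/5.4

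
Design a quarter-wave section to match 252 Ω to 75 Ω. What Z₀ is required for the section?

Z_qwt = √(Z_0·R_L) = √(75 × 252) = √18900

Z_qwt ≈ 137 Ω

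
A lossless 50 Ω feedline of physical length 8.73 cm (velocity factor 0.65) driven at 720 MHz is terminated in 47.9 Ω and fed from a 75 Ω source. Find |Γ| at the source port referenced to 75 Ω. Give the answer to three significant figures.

|Γ| ≈ 0.188

λ = v/f = 0.65·c / 720 MHz = 0.271 m
βl = 2π·l/λ = 2π × 0.322 = 116°
tan(βl) = -2.05
Z_in = Z_0·(Z_L + jZ_0·tanβl)/(Z_0 + jZ_L·tanβl) = 51.3 − j1.74 Ω
Γ_s = (Z_in − Z_s)/(Z_in + Z_s) = (-23.7 − j1.74)/(126 − j1.74), |Γ_s| = 0.188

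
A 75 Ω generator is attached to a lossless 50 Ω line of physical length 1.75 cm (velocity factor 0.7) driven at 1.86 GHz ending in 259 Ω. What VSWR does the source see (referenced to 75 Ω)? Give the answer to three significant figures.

VSWR ≈ 6.43

λ = v/f = 0.7·c / 1.86 GHz = 0.113 m
βl = 2π·l/λ = 2π × 0.155 = 55.8°
tan(βl) = 1.47
Z_in = Z_0·(Z_L + jZ_0·tanβl)/(Z_0 + jZ_L·tanβl) = 13.9 − j32.2 Ω
Γ_s = (Z_in − Z_s)/(Z_in + Z_s) = (-61.1 − j32.2)/(88.9 − j32.2), |Γ_s| = 0.731
VSWR = (1 + |Γ_s|)/(1 − |Γ_s|)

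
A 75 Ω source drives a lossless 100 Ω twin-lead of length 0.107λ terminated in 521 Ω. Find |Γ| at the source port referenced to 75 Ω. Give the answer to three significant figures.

βl = 2π × 0.107 = 38.5°
tan(βl) = 0.796
Z_in = Z_0·(Z_L + jZ_0·tanβl)/(Z_0 + jZ_L·tanβl) = 46.8 − j114 Ω
Γ_s = (Z_in − Z_s)/(Z_in + Z_s) = (-28.2 − j114)/(122 − j114), |Γ_s| = 0.705

|Γ| ≈ 0.705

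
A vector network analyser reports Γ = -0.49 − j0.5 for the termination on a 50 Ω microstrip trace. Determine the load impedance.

Z_L ≈ 10.3 − j20.2 Ω

Z_L = Z_0·(1 + Γ)/(1 − Γ) = 50·(0.51 − j0.5)/(1.49 + j0.5)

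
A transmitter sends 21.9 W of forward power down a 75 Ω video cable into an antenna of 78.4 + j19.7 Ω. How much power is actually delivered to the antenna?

P_delivered ≈ 21.5 W

|Γ| = |(3.4 + j19.7)/(153.4 + j19.7)| = 0.129
|Γ|² = 0.0167
P_refl = |Γ|²·P_inc = 0.366 W, P_del = (1 − |Γ|²)·P_inc = 21.5 W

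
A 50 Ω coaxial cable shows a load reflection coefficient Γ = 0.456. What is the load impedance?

Z_L ≈ 134 Ω

Z_L = Z_0·(1 + Γ)/(1 − Γ) = 50·(1.46)/(0.544)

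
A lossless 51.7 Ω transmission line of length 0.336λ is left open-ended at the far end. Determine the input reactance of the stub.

βl = 2π × 0.336 = 121°
tan(βl) = -1.67
For an open-ended stub, Z_in = −jZ_0·cot(βl) = −jZ_0/tan(βl)

X_in ≈ 31 Ω (inductive)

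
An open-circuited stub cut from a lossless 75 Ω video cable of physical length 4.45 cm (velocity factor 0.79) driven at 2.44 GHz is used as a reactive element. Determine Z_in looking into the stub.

Z_in ≈ +j279 Ω

λ = v/f = 0.79·c / 2.44 GHz = 0.0971 m
βl = 2π·l/λ = 2π × 0.458 = 165°
tan(βl) = -0.269
For an open-circuited stub, Z_in = −jZ_0·cot(βl) = −jZ_0/tan(βl)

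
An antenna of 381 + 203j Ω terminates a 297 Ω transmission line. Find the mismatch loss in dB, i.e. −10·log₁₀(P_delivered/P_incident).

Γ = (84 + j203)/(678 + j203), |Γ| = 0.31
|Γ|² = 0.0964, so P_del/P_inc = 1 − |Γ|² = 0.904
ML = −10·log₁₀(1 − |Γ|²)

mismatch loss ≈ 0.44 dB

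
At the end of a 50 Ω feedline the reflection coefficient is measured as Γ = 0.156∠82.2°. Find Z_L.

Z_L ≈ 49.7 + j15.7 Ω

Z_L = Z_0·(1 + Γ)/(1 − Γ) = 50·(1.02 + j0.155)/(0.979 − j0.155)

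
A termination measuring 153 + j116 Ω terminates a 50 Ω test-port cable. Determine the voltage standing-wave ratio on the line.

Γ = (Z_L − Z_0)/(Z_L + Z_0) = (103 + j116)/(203 + j116)
|Γ| = 155/234 = 0.663
VSWR = (1 + |Γ|)/(1 − |Γ|) = 1.66/0.337

VSWR ≈ 4.94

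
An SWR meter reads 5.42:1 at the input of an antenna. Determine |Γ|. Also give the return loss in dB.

|Γ| = (S − 1)/(S + 1) = (5.42 − 1)/(5.42 + 1) = 4.42/6.42
RL = −20·log₁₀|Γ| = −20·log₁₀(0.688)

|Γ| ≈ 0.688; return loss ≈ 3.24 dB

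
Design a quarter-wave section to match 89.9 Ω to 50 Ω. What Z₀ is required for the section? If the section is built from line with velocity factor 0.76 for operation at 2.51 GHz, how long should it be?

Z_qwt ≈ 67 Ω; length ≈ 2.27 cm

Z_qwt = √(Z_0·R_L) = √(50 × 89.9) = √4495
λ = 0.76·c/f = 0.0908 m, so l = λ/4 = 0.0227 m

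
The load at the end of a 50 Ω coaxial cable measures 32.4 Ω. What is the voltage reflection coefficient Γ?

Γ = (Z_L − Z_0)/(Z_L + Z_0) = (32.4 − 50)/(32.4 + 50) = -17.6/82.4

Γ = -0.214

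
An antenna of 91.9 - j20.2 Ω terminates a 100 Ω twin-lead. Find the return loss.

Γ = (-8.1 − j20.2)/(191.9 − j20.2), |Γ| = 0.113
RL = −20·log₁₀|Γ| = −20·log₁₀(0.113)

RL ≈ 19 dB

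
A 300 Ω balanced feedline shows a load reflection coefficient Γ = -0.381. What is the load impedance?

Z_L ≈ 134 Ω

Z_L = Z_0·(1 + Γ)/(1 − Γ) = 300·(0.619)/(1.38)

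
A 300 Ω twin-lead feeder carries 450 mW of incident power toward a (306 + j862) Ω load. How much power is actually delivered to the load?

|Γ| = |(6 + j862)/(606 + j862)| = 0.818
|Γ|² = 0.669
P_refl = |Γ|²·P_inc = 301 mW, P_del = (1 − |Γ|²)·P_inc = 149 mW

P_delivered ≈ 149 mW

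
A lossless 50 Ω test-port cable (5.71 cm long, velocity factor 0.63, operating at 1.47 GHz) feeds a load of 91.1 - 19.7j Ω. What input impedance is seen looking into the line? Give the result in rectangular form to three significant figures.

λ = v/f = 0.63·c / 1.47 GHz = 0.129 m
βl = 2π·l/λ = 2π × 0.444 = 160°
tan(βl) = tan(160°) = -0.366
Z_in = Z_0·(Z_L + jZ_0·tanβl)/(Z_0 + jZ_L·tanβl)
     = 50·(91.1 − j38)/(42.8 − j33.4)

Z_in ≈ 87.7 + j24 Ω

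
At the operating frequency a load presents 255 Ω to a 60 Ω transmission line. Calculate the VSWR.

VSWR ≈ 4.25

Γ = (255 − 60)/(255 + 60) = 0.619
VSWR = (1 + 0.619)/(1 − 0.619)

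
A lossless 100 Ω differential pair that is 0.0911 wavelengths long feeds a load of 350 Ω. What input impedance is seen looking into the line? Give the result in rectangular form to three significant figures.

Z_in ≈ 81.4 − j119 Ω

βl = 2π × 0.0911 = 32.8°
tan(βl) = tan(32.8°) = 0.644
Z_in = Z_0·(Z_L + jZ_0·tanβl)/(Z_0 + jZ_L·tanβl)
     = 100·(350 + j64.4)/(100 + j226)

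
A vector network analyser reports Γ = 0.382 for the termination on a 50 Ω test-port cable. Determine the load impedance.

Z_L = Z_0·(1 + Γ)/(1 − Γ) = 50·(1.38)/(0.618)

Z_L ≈ 112 Ω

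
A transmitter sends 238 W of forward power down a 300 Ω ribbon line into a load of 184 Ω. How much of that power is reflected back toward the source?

P_reflected ≈ 13.7 W

Γ = (184 − 300)/(184 + 300) = -0.24
|Γ|² = 0.0574
P_refl = |Γ|²·P_inc = 13.7 W, P_del = (1 − |Γ|²)·P_inc = 224 W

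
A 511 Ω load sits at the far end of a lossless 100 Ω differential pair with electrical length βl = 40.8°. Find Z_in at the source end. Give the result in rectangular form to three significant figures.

Z_in ≈ 43.6 − j106 Ω

tan(βl) = tan(40.8°) = 0.863
Z_in = Z_0·(Z_L + jZ_0·tanβl)/(Z_0 + jZ_L·tanβl)
     = 100·(511 + j86.3)/(100 + j441)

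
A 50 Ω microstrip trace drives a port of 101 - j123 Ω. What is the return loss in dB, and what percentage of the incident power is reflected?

Γ = (51 − j123)/(151 − j123), |Γ| = 0.684
RL = −20·log₁₀(0.684) = 3.3 dB
P_refl/P_inc = |Γ|² = 0.467

RL ≈ 3.3 dB; 46.7% of incident power reflected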